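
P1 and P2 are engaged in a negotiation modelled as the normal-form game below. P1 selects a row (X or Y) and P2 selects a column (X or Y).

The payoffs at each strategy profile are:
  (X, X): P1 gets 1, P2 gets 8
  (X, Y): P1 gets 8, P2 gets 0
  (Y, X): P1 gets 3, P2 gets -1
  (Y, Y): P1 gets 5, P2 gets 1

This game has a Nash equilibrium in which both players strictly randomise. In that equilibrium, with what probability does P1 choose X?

1/5

Let p be the probability that P1 plays X. In a completely mixed equilibrium, P2 must be indifferent between X and Y.
P2's expected payoff from X is 8p − (1−p); from Y it is (1−p).
Setting these equal: 9p − 1 = −p + 1, so p = 1/5.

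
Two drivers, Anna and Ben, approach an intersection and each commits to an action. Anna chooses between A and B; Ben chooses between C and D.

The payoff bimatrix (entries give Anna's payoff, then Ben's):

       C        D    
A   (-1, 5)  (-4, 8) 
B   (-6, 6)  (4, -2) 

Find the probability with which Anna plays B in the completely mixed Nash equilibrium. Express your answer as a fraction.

3/11

Let x be the probability that Anna plays A. In a completely mixed equilibrium, Ben must be indifferent between C and D.
Ben's expected payoff from C is 5x + 6(1−x); from D it is 8x − 2(1−x).
Setting these equal: −x + 6 = 10x − 2, so x = 8/11.
Therefore Anna plays B with probability 1 − 8/11 = 3/11.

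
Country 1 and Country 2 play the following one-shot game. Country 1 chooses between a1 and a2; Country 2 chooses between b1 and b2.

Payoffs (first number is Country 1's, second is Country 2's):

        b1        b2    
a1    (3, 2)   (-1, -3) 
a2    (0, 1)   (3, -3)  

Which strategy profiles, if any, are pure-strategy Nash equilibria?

(a1, b1)

(a1, b1): Country 1 gets 3 ≥ 0 from a2, and Country 2 gets 2 ≥ -3 from b2 — Nash equilibrium.
(a1, b2): Country 1 prefers a2 (3 > -1); Country 2 prefers b1 (2 > -3) — not an equilibrium.
(a2, b1): Country 1 prefers a1 (3 > 0) — not an equilibrium.
(a2, b2): Country 2 prefers b1 (1 > -3) — not an equilibrium.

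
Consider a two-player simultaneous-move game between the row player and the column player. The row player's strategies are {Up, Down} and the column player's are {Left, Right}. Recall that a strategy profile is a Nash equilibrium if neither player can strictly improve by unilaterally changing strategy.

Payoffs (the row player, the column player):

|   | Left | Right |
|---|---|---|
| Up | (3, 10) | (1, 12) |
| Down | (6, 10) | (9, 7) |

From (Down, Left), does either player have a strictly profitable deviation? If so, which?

Neither

The row player at (Down, Left) earns 6; deviating to Up yields 3 — not better.
The column player earns 10; deviating to Right yields 7 — not better.
Neither player can strictly improve; the profile is a Nash equilibrium.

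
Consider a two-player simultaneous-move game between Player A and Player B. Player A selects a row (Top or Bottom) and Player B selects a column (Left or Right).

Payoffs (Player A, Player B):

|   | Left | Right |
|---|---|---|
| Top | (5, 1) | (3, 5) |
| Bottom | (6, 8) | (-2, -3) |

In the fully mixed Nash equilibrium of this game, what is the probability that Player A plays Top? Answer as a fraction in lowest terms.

Let p be the probability that Player A plays Top. In a completely mixed equilibrium, Player B must be indifferent between Left and Right.
Player B's expected payoff from Left is p + 8(1−p); from Right it is 5p − 3(1−p).
Setting these equal: −7p + 8 = 8p − 3, so p = 11/15.

11/15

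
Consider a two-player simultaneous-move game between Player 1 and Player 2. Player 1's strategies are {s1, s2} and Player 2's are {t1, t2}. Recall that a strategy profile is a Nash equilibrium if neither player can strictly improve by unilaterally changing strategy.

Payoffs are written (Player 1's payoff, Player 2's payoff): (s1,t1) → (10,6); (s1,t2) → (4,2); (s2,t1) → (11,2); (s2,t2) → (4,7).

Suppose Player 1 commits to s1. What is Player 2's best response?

Against s1, Player 2 earns 6 from t1 and 2 from t2.
So t1 is the best response.

t1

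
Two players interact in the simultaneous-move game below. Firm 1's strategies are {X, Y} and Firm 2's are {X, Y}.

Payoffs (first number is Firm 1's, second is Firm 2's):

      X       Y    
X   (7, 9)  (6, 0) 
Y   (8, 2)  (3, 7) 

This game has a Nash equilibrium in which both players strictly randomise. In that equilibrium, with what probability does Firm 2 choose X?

Let c be the probability that Firm 2 plays X. In a completely mixed equilibrium, Firm 1 must be indifferent between X and Y.
Firm 1's expected payoff from X is 7c + 6(1−c); from Y it is 8c + 3(1−c).
Setting these equal: c + 6 = 5c + 3, so c = 3/4.

3/4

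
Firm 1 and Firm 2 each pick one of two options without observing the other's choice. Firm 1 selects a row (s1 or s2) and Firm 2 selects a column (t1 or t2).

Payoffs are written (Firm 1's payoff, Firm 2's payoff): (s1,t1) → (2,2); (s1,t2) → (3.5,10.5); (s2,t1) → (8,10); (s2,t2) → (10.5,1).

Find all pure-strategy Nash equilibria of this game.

(s2, t1)

(s1, t1): Firm 1 prefers s2 (8 > 2); Firm 2 prefers t2 (10.5 > 2) — not an equilibrium.
(s1, t2): Firm 1 prefers s2 (10.5 > 3.5) — not an equilibrium.
(s2, t1): Firm 1 gets 8 ≥ 2 from s1, and Firm 2 gets 10 ≥ 1 from t2 — Nash equilibrium.
(s2, t2): Firm 2 prefers t1 (10 > 1) — not an equilibrium.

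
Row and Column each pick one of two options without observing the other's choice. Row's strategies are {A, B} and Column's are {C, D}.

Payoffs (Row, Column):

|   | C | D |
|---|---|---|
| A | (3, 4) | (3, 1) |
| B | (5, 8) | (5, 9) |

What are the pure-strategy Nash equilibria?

(A, C): Row prefers B (5 > 3) — not an equilibrium.
(A, D): Row prefers B (5 > 3); Column prefers C (4 > 1) — not an equilibrium.
(B, C): Column prefers D (9 > 8) — not an equilibrium.
(B, D): Row gets 5 ≥ 3 from A, and Column gets 9 ≥ 8 from C — Nash equilibrium.

(B, D)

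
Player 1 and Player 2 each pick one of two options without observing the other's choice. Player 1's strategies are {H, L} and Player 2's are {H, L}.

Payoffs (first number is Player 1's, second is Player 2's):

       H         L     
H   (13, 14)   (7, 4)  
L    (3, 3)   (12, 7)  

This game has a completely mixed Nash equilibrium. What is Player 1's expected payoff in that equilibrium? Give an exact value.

9

First find y, the probability Player 2 plays H, from Player 1's indifference between H and L: 13y + 7(1−y) = 3y + 12(1−y), giving y = 1/3.
Since Player 1 is indifferent in equilibrium, Player 1's expected payoff equals the payoff from either row against (1/3, 2/3). Using H: 13(1/3) + 7(2/3) = 9.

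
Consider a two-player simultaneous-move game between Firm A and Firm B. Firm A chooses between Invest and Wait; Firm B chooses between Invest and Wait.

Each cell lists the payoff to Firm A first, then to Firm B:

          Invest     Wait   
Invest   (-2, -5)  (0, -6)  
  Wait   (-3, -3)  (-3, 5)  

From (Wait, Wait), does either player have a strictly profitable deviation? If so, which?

Firm A at (Wait, Wait) earns -3; deviating to Invest yields 0 — a strict improvement.
Firm B earns 5; deviating to Invest yields -3 — not better.
Only Firm A has a strictly profitable deviation.

Firm A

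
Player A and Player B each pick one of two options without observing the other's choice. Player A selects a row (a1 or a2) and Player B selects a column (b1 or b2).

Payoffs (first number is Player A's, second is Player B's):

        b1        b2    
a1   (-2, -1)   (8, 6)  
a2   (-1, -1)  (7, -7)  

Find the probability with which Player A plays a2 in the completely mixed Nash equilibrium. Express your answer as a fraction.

7/13

Let r be the probability that Player A plays a1. In a completely mixed equilibrium, Player B must be indifferent between b1 and b2.
Player B's expected payoff from b1 is −r − (1−r); from b2 it is 6r − 7(1−r).
Setting these equal: -1 = 13r − 7, so r = 6/13.
Therefore Player A plays a2 with probability 1 − 6/13 = 7/13.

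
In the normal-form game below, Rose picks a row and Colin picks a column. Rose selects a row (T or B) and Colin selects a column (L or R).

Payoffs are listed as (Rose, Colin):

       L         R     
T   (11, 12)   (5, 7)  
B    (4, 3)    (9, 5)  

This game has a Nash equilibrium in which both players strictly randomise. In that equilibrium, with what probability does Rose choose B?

Let x be the probability that Rose plays T. In a completely mixed equilibrium, Colin must be indifferent between L and R.
Colin's expected payoff from L is 12x + 3(1−x); from R it is 7x + 5(1−x).
Setting these equal: 9x + 3 = 2x + 5, so x = 2/7.
Therefore Rose plays B with probability 1 − 2/7 = 5/7.

5/7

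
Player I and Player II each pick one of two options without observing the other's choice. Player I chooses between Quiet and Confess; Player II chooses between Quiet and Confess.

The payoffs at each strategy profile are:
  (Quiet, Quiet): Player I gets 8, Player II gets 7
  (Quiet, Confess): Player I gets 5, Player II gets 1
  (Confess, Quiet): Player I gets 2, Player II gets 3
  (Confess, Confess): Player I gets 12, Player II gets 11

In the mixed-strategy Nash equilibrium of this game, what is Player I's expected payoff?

First find y, the probability Player II plays Quiet, from Player I's indifference between Quiet and Confess: 8y + 5(1−y) = 2y + 12(1−y), giving y = 7/13.
Since Player I is indifferent in equilibrium, Player I's expected payoff equals the payoff from either row against (7/13, 6/13). Using Quiet: 8(7/13) + 5(6/13) = 86/13.

86/13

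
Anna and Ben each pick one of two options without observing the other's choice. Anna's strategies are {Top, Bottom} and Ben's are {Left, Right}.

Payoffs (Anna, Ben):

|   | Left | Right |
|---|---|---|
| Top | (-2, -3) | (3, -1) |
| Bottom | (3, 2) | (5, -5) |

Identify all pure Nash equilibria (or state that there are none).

(Bottom, Left)

(Top, Left): Anna prefers Bottom (3 > -2); Ben prefers Right (-1 > -3) — not an equilibrium.
(Top, Right): Anna prefers Bottom (5 > 3) — not an equilibrium.
(Bottom, Left): Anna gets 3 ≥ -2 from Top, and Ben gets 2 ≥ -5 from Right — Nash equilibrium.
(Bottom, Right): Ben prefers Left (2 > -5) — not an equilibrium.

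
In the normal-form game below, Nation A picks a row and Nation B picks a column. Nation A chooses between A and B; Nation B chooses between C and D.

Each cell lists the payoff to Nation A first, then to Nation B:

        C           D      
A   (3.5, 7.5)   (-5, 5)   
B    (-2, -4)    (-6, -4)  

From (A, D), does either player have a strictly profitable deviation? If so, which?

Nation A at (A, D) earns -5; deviating to B yields -6 — not better.
Nation B earns 5; deviating to C yields 7.5 — a strict improvement.
Only Nation B has a strictly profitable deviation.

Nation B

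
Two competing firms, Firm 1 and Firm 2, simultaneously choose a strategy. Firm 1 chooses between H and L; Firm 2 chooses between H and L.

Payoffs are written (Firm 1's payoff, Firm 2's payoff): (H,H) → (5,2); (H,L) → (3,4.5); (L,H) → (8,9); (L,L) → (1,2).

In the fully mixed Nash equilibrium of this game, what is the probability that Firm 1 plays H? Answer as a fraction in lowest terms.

14/19

Let r be the probability that Firm 1 plays H. In a completely mixed equilibrium, Firm 2 must be indifferent between H and L.
Firm 2's expected payoff from H is 2r + 9(1−r); from L it is 4.5r + 2(1−r).
Setting these equal: −7r + 9 = 2.5r + 2, so r = 14/19.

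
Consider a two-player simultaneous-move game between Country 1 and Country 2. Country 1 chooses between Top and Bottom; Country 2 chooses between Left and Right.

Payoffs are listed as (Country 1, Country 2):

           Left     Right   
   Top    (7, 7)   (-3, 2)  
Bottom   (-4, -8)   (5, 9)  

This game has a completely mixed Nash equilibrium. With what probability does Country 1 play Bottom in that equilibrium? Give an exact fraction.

5/22

Let r be the probability that Country 1 plays Top. In a completely mixed equilibrium, Country 2 must be indifferent between Left and Right.
Country 2's expected payoff from Left is 7r − 8(1−r); from Right it is 2r + 9(1−r).
Setting these equal: 15r − 8 = −7r + 9, so r = 17/22.
Therefore Country 1 plays Bottom with probability 1 − 17/22 = 5/22.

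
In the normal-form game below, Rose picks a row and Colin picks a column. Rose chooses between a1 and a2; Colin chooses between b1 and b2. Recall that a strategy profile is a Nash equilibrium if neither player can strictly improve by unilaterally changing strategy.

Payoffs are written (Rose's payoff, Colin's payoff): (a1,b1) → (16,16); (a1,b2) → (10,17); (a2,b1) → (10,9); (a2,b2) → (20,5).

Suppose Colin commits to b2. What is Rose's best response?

a2

Against b2, Rose earns 10 from a1 and 20 from a2.
So a2 is the best response.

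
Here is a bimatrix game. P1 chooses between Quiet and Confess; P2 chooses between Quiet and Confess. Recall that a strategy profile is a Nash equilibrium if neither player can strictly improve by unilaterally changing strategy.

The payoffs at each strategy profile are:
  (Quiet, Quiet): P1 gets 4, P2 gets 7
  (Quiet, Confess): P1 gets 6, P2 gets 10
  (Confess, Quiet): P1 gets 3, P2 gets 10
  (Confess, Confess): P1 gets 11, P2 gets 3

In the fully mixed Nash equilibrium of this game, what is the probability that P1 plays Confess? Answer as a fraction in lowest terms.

3/10

Let p be the probability that P1 plays Quiet. In a completely mixed equilibrium, P2 must be indifferent between Quiet and Confess.
P2's expected payoff from Quiet is 7p + 10(1−p); from Confess it is 10p + 3(1−p).
Setting these equal: −3p + 10 = 7p + 3, so p = 7/10.
Therefore P1 plays Confess with probability 1 − 7/10 = 3/10.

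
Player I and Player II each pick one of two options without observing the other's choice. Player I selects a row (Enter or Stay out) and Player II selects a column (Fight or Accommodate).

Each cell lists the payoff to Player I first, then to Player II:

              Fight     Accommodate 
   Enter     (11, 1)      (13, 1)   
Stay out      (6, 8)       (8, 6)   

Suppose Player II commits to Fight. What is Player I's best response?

Against Fight, Player I earns 11 from Enter and 6 from Stay out.
So Enter is the best response.

Enter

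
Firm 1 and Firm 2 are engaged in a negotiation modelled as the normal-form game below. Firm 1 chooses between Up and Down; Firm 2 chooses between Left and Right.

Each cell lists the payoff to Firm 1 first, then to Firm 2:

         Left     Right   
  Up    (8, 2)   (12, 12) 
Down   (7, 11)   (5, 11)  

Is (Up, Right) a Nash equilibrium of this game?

Yes

At (Up, Right), Firm 1 earns 12; switching to Down would give 5, so Firm 1 has no profitable deviation.
Firm 2 earns 12; switching to Left would give 2, so Firm 2 has no profitable deviation.
Neither player can gain by a unilateral deviation, so this profile is a Nash equilibrium.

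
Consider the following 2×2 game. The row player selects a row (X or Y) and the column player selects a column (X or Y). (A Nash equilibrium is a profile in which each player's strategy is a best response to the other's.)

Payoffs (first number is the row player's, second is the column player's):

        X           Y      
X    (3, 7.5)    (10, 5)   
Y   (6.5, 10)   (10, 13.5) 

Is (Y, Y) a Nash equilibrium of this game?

Yes

At (Y, Y), the row player earns 10; switching to X would give 10, so the row player has no profitable deviation.
The column player earns 13.5; switching to X would give 10, so the column player has no profitable deviation.
Neither player can gain by a unilateral deviation, so this profile is a Nash equilibrium.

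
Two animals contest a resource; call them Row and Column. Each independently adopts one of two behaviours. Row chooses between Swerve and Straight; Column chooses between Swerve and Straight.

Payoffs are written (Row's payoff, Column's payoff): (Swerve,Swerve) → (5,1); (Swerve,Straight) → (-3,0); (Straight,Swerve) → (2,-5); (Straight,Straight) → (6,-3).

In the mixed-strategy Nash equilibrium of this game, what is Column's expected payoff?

First find x, the probability Row plays Swerve, from Column's indifference between Swerve and Straight: x − 5(1−x) = −3(1−x), giving x = 2/3.
Since Column is indifferent in equilibrium, Column's expected payoff equals the payoff from either column against (2/3, 1/3). Using Swerve: (2/3) − 5(1/3) = -1.

-1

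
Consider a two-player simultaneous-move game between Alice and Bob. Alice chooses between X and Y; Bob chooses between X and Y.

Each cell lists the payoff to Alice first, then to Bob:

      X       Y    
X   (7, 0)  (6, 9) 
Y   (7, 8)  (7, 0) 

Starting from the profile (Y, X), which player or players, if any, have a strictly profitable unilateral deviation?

Neither

Alice at (Y, X) earns 7; deviating to X yields 7 — not better.
Bob earns 8; deviating to Y yields 0 — not better.
Neither player can strictly improve; the profile is a Nash equilibrium.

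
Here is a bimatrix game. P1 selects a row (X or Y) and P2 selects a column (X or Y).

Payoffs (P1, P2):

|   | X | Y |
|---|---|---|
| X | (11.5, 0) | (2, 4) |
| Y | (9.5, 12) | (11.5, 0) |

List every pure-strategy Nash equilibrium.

(X, X): P2 prefers Y (4 > 0) — not an equilibrium.
(X, Y): P1 prefers Y (11.5 > 2) — not an equilibrium.
(Y, X): P1 prefers X (11.5 > 9.5) — not an equilibrium.
(Y, Y): P2 prefers X (12 > 0) — not an equilibrium.

none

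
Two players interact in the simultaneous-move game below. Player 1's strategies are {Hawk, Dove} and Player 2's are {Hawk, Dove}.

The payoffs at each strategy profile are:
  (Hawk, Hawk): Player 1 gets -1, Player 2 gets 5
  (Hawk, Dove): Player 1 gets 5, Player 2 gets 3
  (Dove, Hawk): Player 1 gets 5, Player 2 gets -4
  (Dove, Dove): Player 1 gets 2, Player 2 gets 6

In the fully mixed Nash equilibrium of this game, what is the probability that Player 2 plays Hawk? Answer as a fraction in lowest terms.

1/3

Let c be the probability that Player 2 plays Hawk. In a completely mixed equilibrium, Player 1 must be indifferent between Hawk and Dove.
Player 1's expected payoff from Hawk is −c + 5(1−c); from Dove it is 5c + 2(1−c).
Setting these equal: −6c + 5 = 3c + 2, so c = 1/3.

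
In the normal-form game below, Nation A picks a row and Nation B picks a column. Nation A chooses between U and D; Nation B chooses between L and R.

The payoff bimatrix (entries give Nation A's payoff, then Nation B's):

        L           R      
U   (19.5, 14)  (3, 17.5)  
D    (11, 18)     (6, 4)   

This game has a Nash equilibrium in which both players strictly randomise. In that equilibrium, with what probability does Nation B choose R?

17/23

Let y be the probability that Nation B plays L. In a completely mixed equilibrium, Nation A must be indifferent between U and D.
Nation A's expected payoff from U is 19.5y + 3(1−y); from D it is 11y + 6(1−y).
Setting these equal: 16.5y + 3 = 5y + 6, so y = 6/23.
Therefore Nation B plays R with probability 1 − 6/23 = 17/23.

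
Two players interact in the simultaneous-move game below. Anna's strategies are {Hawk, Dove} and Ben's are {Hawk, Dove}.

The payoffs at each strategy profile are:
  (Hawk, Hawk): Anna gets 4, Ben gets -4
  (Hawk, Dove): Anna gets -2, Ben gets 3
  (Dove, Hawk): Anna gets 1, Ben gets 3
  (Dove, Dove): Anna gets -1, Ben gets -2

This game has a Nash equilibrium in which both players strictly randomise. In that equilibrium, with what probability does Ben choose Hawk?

Let q be the probability that Ben plays Hawk. In a completely mixed equilibrium, Anna must be indifferent between Hawk and Dove.
Anna's expected payoff from Hawk is 4q − 2(1−q); from Dove it is q − (1−q).
Setting these equal: 6q − 2 = 2q − 1, so q = 1/4.

1/4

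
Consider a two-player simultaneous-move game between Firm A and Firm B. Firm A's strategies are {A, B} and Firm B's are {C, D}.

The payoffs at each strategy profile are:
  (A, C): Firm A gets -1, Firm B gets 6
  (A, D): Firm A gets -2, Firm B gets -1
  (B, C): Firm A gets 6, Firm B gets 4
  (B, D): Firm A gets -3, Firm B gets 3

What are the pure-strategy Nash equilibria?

(B, C)

(A, C): Firm A prefers B (6 > -1) — not an equilibrium.
(A, D): Firm B prefers C (6 > -1) — not an equilibrium.
(B, C): Firm A gets 6 ≥ -1 from A, and Firm B gets 4 ≥ 3 from D — Nash equilibrium.
(B, D): Firm A prefers A (-2 > -3); Firm B prefers C (4 > 3) — not an equilibrium.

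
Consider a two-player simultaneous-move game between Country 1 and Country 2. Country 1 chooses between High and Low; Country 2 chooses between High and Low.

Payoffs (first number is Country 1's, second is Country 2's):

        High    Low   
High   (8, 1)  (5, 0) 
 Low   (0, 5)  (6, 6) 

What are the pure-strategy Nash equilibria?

(High, High): Country 1 gets 8 ≥ 0 from Low, and Country 2 gets 1 ≥ 0 from Low — Nash equilibrium.
(High, Low): Country 1 prefers Low (6 > 5); Country 2 prefers High (1 > 0) — not an equilibrium.
(Low, High): Country 1 prefers High (8 > 0); Country 2 prefers Low (6 > 5) — not an equilibrium.
(Low, Low): Country 1 gets 6 ≥ 5 from High, and Country 2 gets 6 ≥ 5 from High — Nash equilibrium.

(High, High) and (Low, Low)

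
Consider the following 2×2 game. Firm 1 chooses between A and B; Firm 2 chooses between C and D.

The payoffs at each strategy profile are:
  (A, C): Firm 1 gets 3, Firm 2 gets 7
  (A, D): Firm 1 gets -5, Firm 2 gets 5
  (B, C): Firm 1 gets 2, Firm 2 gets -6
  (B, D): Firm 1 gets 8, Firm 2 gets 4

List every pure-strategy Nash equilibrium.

(A, C): Firm 1 gets 3 ≥ 2 from B, and Firm 2 gets 7 ≥ 5 from D — Nash equilibrium.
(A, D): Firm 1 prefers B (8 > -5); Firm 2 prefers C (7 > 5) — not an equilibrium.
(B, C): Firm 1 prefers A (3 > 2); Firm 2 prefers D (4 > -6) — not an equilibrium.
(B, D): Firm 1 gets 8 ≥ -5 from A, and Firm 2 gets 4 ≥ -6 from C — Nash equilibrium.

(A, C) and (B, D)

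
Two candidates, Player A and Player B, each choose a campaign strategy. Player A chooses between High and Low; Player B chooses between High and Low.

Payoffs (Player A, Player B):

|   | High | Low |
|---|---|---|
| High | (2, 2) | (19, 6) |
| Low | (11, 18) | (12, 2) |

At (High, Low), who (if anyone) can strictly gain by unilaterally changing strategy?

Player A at (High, Low) earns 19; deviating to Low yields 12 — not better.
Player B earns 6; deviating to High yields 2 — not better.
Neither player can strictly improve; the profile is a Nash equilibrium.

Neither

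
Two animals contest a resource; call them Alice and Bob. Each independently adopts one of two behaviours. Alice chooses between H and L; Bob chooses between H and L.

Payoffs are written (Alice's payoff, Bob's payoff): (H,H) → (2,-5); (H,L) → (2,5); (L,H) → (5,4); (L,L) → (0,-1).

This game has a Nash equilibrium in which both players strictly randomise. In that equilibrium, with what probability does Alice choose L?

2/3

Let x be the probability that Alice plays H. In a completely mixed equilibrium, Bob must be indifferent between H and L.
Bob's expected payoff from H is −5x + 4(1−x); from L it is 5x − (1−x).
Setting these equal: −9x + 4 = 6x − 1, so x = 1/3.
Therefore Alice plays L with probability 1 − 1/3 = 2/3.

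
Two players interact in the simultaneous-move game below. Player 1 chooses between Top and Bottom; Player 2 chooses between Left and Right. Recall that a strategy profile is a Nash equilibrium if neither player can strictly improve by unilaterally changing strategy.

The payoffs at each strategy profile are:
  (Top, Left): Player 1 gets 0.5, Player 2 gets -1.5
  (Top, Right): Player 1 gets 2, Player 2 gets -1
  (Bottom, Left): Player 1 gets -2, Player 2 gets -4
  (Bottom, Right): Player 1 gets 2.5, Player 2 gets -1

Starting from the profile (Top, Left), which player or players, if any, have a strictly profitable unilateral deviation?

Player 2

Player 1 at (Top, Left) earns 0.5; deviating to Bottom yields -2 — not better.
Player 2 earns -1.5; deviating to Right yields -1 — a strict improvement.
Only Player 2 has a strictly profitable deviation.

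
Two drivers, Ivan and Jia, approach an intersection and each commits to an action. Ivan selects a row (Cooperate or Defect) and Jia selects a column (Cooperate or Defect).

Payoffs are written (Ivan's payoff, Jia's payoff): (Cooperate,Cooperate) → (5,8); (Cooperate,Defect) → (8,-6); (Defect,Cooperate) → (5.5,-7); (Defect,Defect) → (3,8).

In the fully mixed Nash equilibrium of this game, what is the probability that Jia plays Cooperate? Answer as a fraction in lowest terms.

10/11

Let q be the probability that Jia plays Cooperate. In a completely mixed equilibrium, Ivan must be indifferent between Cooperate and Defect.
Ivan's expected payoff from Cooperate is 5q + 8(1−q); from Defect it is 5.5q + 3(1−q).
Setting these equal: −3q + 8 = 2.5q + 3, so q = 10/11.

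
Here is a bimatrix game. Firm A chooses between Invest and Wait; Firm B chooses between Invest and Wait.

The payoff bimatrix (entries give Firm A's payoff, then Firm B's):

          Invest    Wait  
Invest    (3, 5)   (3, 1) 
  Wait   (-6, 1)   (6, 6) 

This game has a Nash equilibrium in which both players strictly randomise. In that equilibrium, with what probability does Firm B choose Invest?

1/4

Let q be the probability that Firm B plays Invest. In a completely mixed equilibrium, Firm A must be indifferent between Invest and Wait.
Firm A's expected payoff from Invest is 3q + 3(1−q); from Wait it is −6q + 6(1−q).
Setting these equal: 3 = −12q + 6, so q = 1/4.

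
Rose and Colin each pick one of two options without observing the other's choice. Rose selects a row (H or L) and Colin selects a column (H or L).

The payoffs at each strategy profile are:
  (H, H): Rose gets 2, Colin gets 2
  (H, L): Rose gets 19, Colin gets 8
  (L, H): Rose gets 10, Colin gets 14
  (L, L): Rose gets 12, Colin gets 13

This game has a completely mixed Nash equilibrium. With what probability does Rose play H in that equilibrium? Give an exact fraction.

Let p be the probability that Rose plays H. In a completely mixed equilibrium, Colin must be indifferent between H and L.
Colin's expected payoff from H is 2p + 14(1−p); from L it is 8p + 13(1−p).
Setting these equal: −12p + 14 = −5p + 13, so p = 1/7.

1/7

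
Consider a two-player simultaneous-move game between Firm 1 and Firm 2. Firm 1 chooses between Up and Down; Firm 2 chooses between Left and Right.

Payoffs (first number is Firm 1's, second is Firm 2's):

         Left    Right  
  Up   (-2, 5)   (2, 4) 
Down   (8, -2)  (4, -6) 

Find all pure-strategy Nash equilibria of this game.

(Down, Left)

(Up, Left): Firm 1 prefers Down (8 > -2) — not an equilibrium.
(Up, Right): Firm 1 prefers Down (4 > 2); Firm 2 prefers Left (5 > 4) — not an equilibrium.
(Down, Left): Firm 1 gets 8 ≥ -2 from Up, and Firm 2 gets -2 ≥ -6 from Right — Nash equilibrium.
(Down, Right): Firm 2 prefers Left (-2 > -6) — not an equilibrium.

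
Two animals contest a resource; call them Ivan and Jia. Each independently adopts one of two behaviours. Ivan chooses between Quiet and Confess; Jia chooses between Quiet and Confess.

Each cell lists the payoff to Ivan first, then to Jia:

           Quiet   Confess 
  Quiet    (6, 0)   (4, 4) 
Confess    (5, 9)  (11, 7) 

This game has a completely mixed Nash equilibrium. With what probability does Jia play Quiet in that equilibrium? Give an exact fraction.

Let q be the probability that Jia plays Quiet. In a completely mixed equilibrium, Ivan must be indifferent between Quiet and Confess.
Ivan's expected payoff from Quiet is 6q + 4(1−q); from Confess it is 5q + 11(1−q).
Setting these equal: 2q + 4 = −6q + 11, so q = 7/8.

7/8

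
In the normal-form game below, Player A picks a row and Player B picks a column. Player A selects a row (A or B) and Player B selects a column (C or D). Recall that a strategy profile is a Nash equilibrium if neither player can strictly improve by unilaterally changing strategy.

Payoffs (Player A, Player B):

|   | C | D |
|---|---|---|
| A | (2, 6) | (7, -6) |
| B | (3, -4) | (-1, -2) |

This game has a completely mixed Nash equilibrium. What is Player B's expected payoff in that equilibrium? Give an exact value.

-18/7

First find p, the probability Player A plays A, from Player B's indifference between C and D: 6p − 4(1−p) = −6p − 2(1−p), giving p = 1/7.
Since Player B is indifferent in equilibrium, Player B's expected payoff equals the payoff from either column against (1/7, 6/7). Using C: 6(1/7) − 4(6/7) = -18/7.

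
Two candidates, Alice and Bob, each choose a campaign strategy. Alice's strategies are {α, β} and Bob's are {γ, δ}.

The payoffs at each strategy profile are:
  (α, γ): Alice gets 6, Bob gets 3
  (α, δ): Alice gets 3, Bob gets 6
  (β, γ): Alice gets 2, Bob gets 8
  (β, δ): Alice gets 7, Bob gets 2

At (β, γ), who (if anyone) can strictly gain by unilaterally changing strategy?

Alice

Alice at (β, γ) earns 2; deviating to α yields 6 — a strict improvement.
Bob earns 8; deviating to δ yields 2 — not better.
Only Alice has a strictly profitable deviation.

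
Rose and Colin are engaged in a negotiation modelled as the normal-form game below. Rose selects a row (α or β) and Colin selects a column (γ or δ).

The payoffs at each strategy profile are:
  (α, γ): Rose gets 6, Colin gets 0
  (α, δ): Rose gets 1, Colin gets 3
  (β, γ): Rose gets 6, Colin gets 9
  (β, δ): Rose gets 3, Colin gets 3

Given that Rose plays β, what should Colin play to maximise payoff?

γ

Against β, Colin earns 9 from γ and 3 from δ.
So γ is the best response.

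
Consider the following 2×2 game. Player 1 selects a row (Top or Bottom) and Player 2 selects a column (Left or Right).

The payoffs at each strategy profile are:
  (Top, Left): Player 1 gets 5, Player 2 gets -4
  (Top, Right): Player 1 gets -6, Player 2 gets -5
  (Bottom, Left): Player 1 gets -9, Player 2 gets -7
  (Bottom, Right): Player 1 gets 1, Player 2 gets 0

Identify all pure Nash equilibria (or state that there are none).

(Top, Left): Player 1 gets 5 ≥ -9 from Bottom, and Player 2 gets -4 ≥ -5 from Right — Nash equilibrium.
(Top, Right): Player 1 prefers Bottom (1 > -6); Player 2 prefers Left (-4 > -5) — not an equilibrium.
(Bottom, Left): Player 1 prefers Top (5 > -9); Player 2 prefers Right (0 > -7) — not an equilibrium.
(Bottom, Right): Player 1 gets 1 ≥ -6 from Top, and Player 2 gets 0 ≥ -7 from Left — Nash equilibrium.

(Top, Left) and (Bottom, Right)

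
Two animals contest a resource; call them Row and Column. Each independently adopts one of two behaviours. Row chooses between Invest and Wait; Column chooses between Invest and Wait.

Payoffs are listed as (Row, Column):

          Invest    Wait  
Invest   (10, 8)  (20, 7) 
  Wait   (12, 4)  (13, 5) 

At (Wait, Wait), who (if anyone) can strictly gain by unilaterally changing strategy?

Row

Row at (Wait, Wait) earns 13; deviating to Invest yields 20 — a strict improvement.
Column earns 5; deviating to Invest yields 4 — not better.
Only Row has a strictly profitable deviation.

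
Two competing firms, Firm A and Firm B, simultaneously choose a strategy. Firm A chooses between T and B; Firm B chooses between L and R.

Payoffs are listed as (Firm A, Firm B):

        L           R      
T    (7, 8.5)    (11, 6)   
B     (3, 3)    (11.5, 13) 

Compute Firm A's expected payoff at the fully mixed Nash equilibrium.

First find q, the probability Firm B plays L, from Firm A's indifference between T and B: 7q + 11(1−q) = 3q + 11.5(1−q), giving q = 1/9.
Since Firm A is indifferent in equilibrium, Firm A's expected payoff equals the payoff from either row against (1/9, 8/9). Using T: 7(1/9) + 11(8/9) = 95/9.

95/9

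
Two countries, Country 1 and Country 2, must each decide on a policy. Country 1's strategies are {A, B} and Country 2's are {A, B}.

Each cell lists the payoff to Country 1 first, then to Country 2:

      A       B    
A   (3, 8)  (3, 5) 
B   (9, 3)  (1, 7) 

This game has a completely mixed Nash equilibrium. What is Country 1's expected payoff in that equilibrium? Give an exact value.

3

First find q, the probability Country 2 plays A, from Country 1's indifference between A and B: 3q + 3(1−q) = 9q + (1−q), giving q = 1/4.
Since Country 1 is indifferent in equilibrium, Country 1's expected payoff equals the payoff from either row against (1/4, 3/4). Using A: 3(1/4) + 3(3/4) = 3.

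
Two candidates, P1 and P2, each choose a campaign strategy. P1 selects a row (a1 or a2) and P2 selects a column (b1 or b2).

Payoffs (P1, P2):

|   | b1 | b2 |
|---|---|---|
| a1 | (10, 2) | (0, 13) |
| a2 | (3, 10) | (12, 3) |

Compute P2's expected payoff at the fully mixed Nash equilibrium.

First find p, the probability P1 plays a1, from P2's indifference between b1 and b2: 2p + 10(1−p) = 13p + 3(1−p), giving p = 7/18.
Since P2 is indifferent in equilibrium, P2's expected payoff equals the payoff from either column against (7/18, 11/18). Using b1: 2(7/18) + 10(11/18) = 62/9.

62/9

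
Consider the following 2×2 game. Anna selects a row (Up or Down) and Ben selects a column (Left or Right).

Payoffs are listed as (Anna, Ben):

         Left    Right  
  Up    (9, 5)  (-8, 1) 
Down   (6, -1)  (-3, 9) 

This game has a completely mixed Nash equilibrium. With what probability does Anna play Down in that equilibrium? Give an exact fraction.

2/7

Let r be the probability that Anna plays Up. In a completely mixed equilibrium, Ben must be indifferent between Left and Right.
Ben's expected payoff from Left is 5r − (1−r); from Right it is r + 9(1−r).
Setting these equal: 6r − 1 = −8r + 9, so r = 5/7.
Therefore Anna plays Down with probability 1 − 5/7 = 2/7.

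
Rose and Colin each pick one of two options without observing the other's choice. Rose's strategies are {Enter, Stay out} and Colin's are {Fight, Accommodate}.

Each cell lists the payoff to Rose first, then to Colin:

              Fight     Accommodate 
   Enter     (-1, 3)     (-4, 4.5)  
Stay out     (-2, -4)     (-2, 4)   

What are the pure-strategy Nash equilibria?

(Stay out, Accommodate)

(Enter, Fight): Colin prefers Accommodate (4.5 > 3) — not an equilibrium.
(Enter, Accommodate): Rose prefers Stay out (-2 > -4) — not an equilibrium.
(Stay out, Fight): Rose prefers Enter (-1 > -2); Colin prefers Accommodate (4 > -4) — not an equilibrium.
(Stay out, Accommodate): Rose gets -2 ≥ -4 from Enter, and Colin gets 4 ≥ -4 from Fight — Nash equilibrium.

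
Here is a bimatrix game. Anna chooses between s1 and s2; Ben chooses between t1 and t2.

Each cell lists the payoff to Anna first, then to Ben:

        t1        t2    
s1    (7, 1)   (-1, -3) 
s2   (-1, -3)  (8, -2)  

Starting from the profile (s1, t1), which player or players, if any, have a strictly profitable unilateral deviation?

Neither

Anna at (s1, t1) earns 7; deviating to s2 yields -1 — not better.
Ben earns 1; deviating to t2 yields -3 — not better.
Neither player can strictly improve; the profile is a Nash equilibrium.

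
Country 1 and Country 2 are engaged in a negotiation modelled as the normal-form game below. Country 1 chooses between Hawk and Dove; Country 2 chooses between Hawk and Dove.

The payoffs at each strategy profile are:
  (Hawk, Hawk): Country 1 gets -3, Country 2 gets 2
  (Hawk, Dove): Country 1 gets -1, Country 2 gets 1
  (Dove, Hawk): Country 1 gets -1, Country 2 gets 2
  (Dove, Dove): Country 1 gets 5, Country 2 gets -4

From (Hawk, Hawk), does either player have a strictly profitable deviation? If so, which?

Country 1

Country 1 at (Hawk, Hawk) earns -3; deviating to Dove yields -1 — a strict improvement.
Country 2 earns 2; deviating to Dove yields 1 — not better.
Only Country 1 has a strictly profitable deviation.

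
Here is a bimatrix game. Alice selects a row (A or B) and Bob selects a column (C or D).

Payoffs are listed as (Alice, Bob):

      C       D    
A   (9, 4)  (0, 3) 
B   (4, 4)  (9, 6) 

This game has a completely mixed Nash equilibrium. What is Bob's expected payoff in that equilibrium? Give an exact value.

First find p, the probability Alice plays A, from Bob's indifference between C and D: 4p + 4(1−p) = 3p + 6(1−p), giving p = 2/3.
Since Bob is indifferent in equilibrium, Bob's expected payoff equals the payoff from either column against (2/3, 1/3). Using C: 4(2/3) + 4(1/3) = 4.

4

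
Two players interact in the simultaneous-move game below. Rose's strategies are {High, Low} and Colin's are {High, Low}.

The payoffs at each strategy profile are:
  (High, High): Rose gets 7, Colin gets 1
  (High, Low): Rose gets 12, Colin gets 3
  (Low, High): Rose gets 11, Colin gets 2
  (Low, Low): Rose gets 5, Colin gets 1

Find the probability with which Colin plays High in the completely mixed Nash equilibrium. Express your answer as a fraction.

Let y be the probability that Colin plays High. In a completely mixed equilibrium, Rose must be indifferent between High and Low.
Rose's expected payoff from High is 7y + 12(1−y); from Low it is 11y + 5(1−y).
Setting these equal: −5y + 12 = 6y + 5, so y = 7/11.

7/11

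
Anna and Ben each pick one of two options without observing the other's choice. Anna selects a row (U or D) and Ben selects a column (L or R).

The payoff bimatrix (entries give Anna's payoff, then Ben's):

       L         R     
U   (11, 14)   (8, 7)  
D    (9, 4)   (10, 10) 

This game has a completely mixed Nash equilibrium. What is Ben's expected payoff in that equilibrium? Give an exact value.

112/13

First find x, the probability Anna plays U, from Ben's indifference between L and R: 14x + 4(1−x) = 7x + 10(1−x), giving x = 6/13.
Since Ben is indifferent in equilibrium, Ben's expected payoff equals the payoff from either column against (6/13, 7/13). Using L: 14(6/13) + 4(7/13) = 112/13.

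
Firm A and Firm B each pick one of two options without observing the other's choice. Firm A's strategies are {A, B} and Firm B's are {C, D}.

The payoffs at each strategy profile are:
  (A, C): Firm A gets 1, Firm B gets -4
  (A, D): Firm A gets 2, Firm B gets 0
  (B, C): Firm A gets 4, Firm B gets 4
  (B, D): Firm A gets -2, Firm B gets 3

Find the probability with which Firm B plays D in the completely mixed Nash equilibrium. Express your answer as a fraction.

3/7

Let c be the probability that Firm B plays C. In a completely mixed equilibrium, Firm A must be indifferent between A and B.
Firm A's expected payoff from A is c + 2(1−c); from B it is 4c − 2(1−c).
Setting these equal: −c + 2 = 6c − 2, so c = 4/7.
Therefore Firm B plays D with probability 1 − 4/7 = 3/7.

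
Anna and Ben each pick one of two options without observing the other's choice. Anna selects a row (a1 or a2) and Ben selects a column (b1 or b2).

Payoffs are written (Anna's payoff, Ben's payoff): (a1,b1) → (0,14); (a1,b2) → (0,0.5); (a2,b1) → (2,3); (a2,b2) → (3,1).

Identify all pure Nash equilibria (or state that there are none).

(a2, b1)

(a1, b1): Anna prefers a2 (2 > 0) — not an equilibrium.
(a1, b2): Anna prefers a2 (3 > 0); Ben prefers b1 (14 > 0.5) — not an equilibrium.
(a2, b1): Anna gets 2 ≥ 0 from a1, and Ben gets 3 ≥ 1 from b2 — Nash equilibrium.
(a2, b2): Ben prefers b1 (3 > 1) — not an equilibrium.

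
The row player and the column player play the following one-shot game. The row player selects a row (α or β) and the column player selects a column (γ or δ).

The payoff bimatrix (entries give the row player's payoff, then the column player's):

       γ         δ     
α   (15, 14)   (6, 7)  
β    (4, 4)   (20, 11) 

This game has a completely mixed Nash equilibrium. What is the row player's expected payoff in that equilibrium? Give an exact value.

276/25

First find q, the probability the column player plays γ, from the row player's indifference between α and β: 15q + 6(1−q) = 4q + 20(1−q), giving q = 14/25.
Since the row player is indifferent in equilibrium, the row player's expected payoff equals the payoff from either row against (14/25, 11/25). Using α: 15(14/25) + 6(11/25) = 276/25.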